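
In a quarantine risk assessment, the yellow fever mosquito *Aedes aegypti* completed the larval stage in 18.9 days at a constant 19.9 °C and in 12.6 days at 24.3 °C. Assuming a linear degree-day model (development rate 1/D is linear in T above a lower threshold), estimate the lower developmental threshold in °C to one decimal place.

Linear rate model ⇒ the product D·(T − T_b) is constant across temperatures.
18.9·(19.9 − T_b) = 12.6·(24.3 − T_b)
T_b = (18.9·19.9 − 12.6·24.3) / (18.9 − 12.6) = 69.93 / 6.3 = 11.100 °C ≈ 11.1 °C.

11.1 °C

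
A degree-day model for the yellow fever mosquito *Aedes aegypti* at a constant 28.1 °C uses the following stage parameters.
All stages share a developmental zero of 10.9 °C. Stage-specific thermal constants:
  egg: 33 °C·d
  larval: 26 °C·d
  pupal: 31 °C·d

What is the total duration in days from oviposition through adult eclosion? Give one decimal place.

5.2 days

Daily accumulation at 28.1 °C = 28.1 − 10.9 = 17.2 DD/day.
Total K = 33 + 26 + 31 = 90 DD.
Total duration = 90 / 17.2 = 5.233 ≈ 5.2 days.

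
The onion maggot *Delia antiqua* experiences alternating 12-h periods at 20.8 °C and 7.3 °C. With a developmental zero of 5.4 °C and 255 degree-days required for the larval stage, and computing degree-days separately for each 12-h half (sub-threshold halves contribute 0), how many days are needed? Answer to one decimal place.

29.5 days

Day half: max(0, 20.8 − 5.4) × 0.5 = 15.4 × 0.5 = 7.70 DD.
Night half: max(0, 7.3 − 5.4) × 0.5 = 1.9 × 0.5 = 0.95 DD.
Per 24 h: 8.65 DD/day.
Duration = 255 / 8.65 = 29.480 ≈ 29.5 days.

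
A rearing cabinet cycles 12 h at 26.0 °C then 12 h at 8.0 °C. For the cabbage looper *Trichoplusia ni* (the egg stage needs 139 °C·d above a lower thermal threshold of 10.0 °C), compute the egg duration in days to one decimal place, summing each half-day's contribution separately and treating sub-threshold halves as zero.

Day half: max(0, 26.0 − 10.0) × 0.5 = 16.0 × 0.5 = 8.00 DD.
Night half: max(0, 8.0 − 10.0) × 0.5 = 0.0 × 0.5 = 0.00 DD.
Per 24 h: 8.00 DD/day.
Duration = 139 / 8.00 = 17.375 ≈ 17.4 days.

17.4 days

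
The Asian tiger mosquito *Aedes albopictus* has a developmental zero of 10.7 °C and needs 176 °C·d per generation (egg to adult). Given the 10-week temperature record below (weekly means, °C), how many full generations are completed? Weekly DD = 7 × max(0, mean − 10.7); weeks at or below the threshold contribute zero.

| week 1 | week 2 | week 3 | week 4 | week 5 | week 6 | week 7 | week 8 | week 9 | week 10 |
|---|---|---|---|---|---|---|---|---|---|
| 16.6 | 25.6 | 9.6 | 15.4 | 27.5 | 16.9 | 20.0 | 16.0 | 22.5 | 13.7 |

Weekly DD (7 × max(0, T̄ − 10.7)): 41.3, 104.3, 0.0, 32.9, 117.6, 43.4, 65.1, 37.1, 82.6, 21.0.
Season total = 545.3 DD.
Complete generations = ⌊545.3 / 176⌋ = 3.

3 generations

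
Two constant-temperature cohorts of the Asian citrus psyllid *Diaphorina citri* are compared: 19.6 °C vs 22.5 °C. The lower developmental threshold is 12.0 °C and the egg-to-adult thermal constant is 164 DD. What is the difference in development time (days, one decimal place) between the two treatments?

6.0 days

At 19.6 °C: 164 / (19.6 − 12.0) = 164 / 7.6 = 21.579 d.
At 22.5 °C: 164 / (22.5 − 12.0) = 164 / 10.5 = 15.619 d.
Difference = |21.579 − 15.619| = 5.960 ≈ 6.0 days.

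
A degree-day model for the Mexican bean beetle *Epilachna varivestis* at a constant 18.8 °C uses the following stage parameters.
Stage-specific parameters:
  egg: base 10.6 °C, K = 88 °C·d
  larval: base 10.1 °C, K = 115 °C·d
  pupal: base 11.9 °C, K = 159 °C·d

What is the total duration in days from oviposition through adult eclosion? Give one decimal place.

47.0 days

egg: 88 / (18.8 − 10.6) = 88 / 8.2 = 10.732 d.
larval: 115 / (18.8 − 10.1) = 115 / 8.7 = 13.218 d.
pupal: 159 / (18.8 − 11.9) = 159 / 6.9 = 23.043 d.
Sum = 46.994 ≈ 47.0 days.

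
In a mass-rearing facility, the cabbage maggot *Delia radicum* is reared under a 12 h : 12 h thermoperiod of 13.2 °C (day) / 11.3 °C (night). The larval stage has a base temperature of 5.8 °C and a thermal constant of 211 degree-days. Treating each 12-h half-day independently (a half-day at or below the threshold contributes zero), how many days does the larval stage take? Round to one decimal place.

32.7 days

Day half: max(0, 13.2 − 5.8) × 0.5 = 7.4 × 0.5 = 3.70 DD.
Night half: max(0, 11.3 − 5.8) × 0.5 = 5.5 × 0.5 = 2.75 DD.
Per 24 h: 6.45 DD/day.
Duration = 211 / 6.45 = 32.713 ≈ 32.7 days.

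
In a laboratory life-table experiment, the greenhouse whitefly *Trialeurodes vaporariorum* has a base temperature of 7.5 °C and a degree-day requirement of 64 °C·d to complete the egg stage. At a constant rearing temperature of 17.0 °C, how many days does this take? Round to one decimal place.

Daily accumulation = 17.0 − 7.5 = 9.5 DD/day.
Duration = 64 / 9.5 = 6.737 ≈ 6.7 days.

6.7 days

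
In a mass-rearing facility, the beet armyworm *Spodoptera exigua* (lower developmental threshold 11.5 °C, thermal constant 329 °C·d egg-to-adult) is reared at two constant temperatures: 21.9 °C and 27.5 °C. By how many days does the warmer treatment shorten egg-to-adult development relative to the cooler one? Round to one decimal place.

At 21.9 °C: 329 / (21.9 − 11.5) = 329 / 10.4 = 31.635 d.
At 27.5 °C: 329 / (27.5 − 11.5) = 329 / 16.0 = 20.562 d.
Difference = |31.635 − 20.562| = 11.072 ≈ 11.1 days.

11.1 days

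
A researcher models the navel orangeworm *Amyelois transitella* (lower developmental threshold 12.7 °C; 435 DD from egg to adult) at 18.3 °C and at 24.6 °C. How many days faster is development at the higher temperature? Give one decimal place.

41.1 days

At 18.3 °C: 435 / (18.3 − 12.7) = 435 / 5.6 = 77.679 d.
At 24.6 °C: 435 / (24.6 − 12.7) = 435 / 11.9 = 36.555 d.
Difference = |77.679 − 36.555| = 41.124 ≈ 41.1 days.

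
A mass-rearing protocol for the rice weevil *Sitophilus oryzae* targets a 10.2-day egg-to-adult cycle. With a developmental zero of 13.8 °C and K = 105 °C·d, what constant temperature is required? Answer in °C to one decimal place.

Required daily accumulation = 105 / 10.2 = 10.294 DD/day.
T = T_base + 10.294 = 13.8 + 10.294 = 24.094 ≈ 24.1 °C.

24.1 °C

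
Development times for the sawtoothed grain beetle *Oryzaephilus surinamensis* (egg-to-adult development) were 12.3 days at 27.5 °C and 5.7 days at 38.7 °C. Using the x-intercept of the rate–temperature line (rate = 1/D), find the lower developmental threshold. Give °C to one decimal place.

17.8 °C

Linear rate model ⇒ the product D·(T − T_b) is constant across temperatures.
12.3·(27.5 − T_b) = 5.7·(38.7 − T_b)
T_b = (12.3·27.5 − 5.7·38.7) / (12.3 − 5.7) = 117.66 / 6.6 = 17.827 °C ≈ 17.8 °C.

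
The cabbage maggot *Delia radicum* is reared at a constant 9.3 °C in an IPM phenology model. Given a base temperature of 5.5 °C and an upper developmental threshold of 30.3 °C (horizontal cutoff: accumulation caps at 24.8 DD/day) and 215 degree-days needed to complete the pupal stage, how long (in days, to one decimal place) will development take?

56.6 days

Daily accumulation = 9.3 − 5.5 = 3.8 DD/day.
Duration = 215 / 3.8 = 56.579 ≈ 56.6 days.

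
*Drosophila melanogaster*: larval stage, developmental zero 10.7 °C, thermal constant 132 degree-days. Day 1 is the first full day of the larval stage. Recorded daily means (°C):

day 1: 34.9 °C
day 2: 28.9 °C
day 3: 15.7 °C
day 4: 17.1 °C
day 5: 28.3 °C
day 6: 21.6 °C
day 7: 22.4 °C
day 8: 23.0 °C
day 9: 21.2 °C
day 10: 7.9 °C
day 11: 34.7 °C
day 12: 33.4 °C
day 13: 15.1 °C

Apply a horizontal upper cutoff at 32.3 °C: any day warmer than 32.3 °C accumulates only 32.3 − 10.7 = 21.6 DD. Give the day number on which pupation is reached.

day 11

Daily DD above 10.7 °C (capped at 21.6): 21.6, 18.2, 5.0, 6.4, 17.6, 10.9, 11.7, 12.3, 10.5, 0.0, 21.6, 21.6, 4.4.
Cumulative: 21.6, 39.8, 44.8, 51.2, 68.8, 79.7, 91.4, 103.7, 114.2, 114.2, 135.8, 157.4, 161.8.
The total first reaches 132 DD on day 11.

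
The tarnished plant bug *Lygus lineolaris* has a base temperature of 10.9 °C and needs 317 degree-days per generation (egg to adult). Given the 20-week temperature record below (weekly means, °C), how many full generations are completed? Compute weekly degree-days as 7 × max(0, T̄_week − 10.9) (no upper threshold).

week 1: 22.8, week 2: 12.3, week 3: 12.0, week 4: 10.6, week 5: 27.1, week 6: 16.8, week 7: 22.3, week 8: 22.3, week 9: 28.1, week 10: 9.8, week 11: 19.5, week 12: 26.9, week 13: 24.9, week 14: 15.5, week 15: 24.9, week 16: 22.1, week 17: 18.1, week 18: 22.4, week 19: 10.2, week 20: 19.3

3 generations

Weekly DD (7 × max(0, T̄ − 10.9)): 83.3, 9.8, 7.7, 0.0, 113.4, 41.3, 79.8, 79.8, 120.4, 0.0, 60.2, 112.0, 98.0, 32.2, 98.0, 78.4, 50.4, 80.5, 0.0, 58.8.
Season total = 1204.0 DD.
Complete generations = ⌊1204.0 / 317⌋ = 3.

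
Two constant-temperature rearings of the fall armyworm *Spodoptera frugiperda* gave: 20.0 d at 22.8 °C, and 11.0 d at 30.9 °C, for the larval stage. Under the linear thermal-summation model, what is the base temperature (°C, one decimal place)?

12.9 °C

Under the model K = D·(T − T_b), so D₁·(T₁ − T_b) = D₂·(T₂ − T_b).
20.0·(22.8 − T_b) = 11.0·(30.9 − T_b)
T_b = (20.0·22.8 − 11.0·30.9) / (20.0 − 11.0) = 116.10 / 9.0 = 12.900 °C ≈ 12.9 °C.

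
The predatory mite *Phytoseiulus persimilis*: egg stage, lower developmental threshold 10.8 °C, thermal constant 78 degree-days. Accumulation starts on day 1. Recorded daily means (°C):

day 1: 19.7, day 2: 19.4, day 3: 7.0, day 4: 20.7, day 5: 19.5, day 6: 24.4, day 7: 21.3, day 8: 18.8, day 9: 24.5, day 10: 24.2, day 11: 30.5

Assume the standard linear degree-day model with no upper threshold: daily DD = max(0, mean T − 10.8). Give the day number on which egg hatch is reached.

day 9

Daily DD above 10.8 °C: 8.9, 8.6, 0.0, 9.9, 8.7, 13.6, 10.5, 8.0, 13.7, 13.4, 19.7.
Cumulative: 8.9, 17.5, 17.5, 27.4, 36.1, 49.7, 60.2, 68.2, 81.9, 95.3, 115.0.
The total first reaches 78 DD on day 9.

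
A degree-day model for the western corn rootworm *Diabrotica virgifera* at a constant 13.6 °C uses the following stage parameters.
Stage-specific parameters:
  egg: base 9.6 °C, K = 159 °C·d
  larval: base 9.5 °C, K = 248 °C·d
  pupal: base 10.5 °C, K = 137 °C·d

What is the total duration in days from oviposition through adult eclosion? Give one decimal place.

144.4 days

egg: 159 / (13.6 − 9.6) = 159 / 4.0 = 39.750 d.
larval: 248 / (13.6 − 9.5) = 248 / 4.1 = 60.488 d.
pupal: 137 / (13.6 − 10.5) = 137 / 3.1 = 44.194 d.
Sum = 144.431 ≈ 144.4 days.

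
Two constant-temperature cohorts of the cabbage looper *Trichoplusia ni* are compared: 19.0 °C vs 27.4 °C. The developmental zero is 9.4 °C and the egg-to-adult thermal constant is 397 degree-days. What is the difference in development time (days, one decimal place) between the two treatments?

19.3 days

At 19.0 °C: 397 / (19.0 − 9.4) = 397 / 9.6 = 41.354 d.
At 27.4 °C: 397 / (27.4 − 9.4) = 397 / 18.0 = 22.056 d.
Difference = |41.354 − 22.056| = 19.299 ≈ 19.3 days.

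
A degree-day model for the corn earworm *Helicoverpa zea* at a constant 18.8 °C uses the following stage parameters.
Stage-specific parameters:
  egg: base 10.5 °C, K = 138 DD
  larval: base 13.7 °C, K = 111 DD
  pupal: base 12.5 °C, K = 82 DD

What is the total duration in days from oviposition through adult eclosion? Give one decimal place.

egg: 138 / (18.8 − 10.5) = 138 / 8.3 = 16.627 d.
larval: 111 / (18.8 − 13.7) = 111 / 5.1 = 21.765 d.
pupal: 82 / (18.8 − 12.5) = 82 / 6.3 = 13.016 d.
Sum = 51.407 ≈ 51.4 days.

51.4 days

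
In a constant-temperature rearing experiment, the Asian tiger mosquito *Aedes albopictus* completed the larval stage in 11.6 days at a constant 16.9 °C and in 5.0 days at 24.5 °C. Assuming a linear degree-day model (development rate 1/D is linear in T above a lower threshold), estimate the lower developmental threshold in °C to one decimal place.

11.1 °C

Equal thermal constants: D₁(T₁ − T_b) = D₂(T₂ − T_b).
11.6·(16.9 − T_b) = 5.0·(24.5 − T_b)
T_b = (11.6·16.9 − 5.0·24.5) / (11.6 − 5.0) = 73.54 / 6.6 = 11.142 °C ≈ 11.1 °C.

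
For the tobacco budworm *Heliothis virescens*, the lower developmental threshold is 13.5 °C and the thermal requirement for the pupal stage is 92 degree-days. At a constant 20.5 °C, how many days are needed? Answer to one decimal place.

Daily accumulation = 20.5 − 13.5 = 7.0 DD/day.
Duration = 92 / 7.0 = 13.143 ≈ 13.1 days.

13.1 days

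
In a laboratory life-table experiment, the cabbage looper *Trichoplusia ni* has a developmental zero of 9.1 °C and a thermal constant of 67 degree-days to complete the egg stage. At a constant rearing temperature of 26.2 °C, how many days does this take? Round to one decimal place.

Daily accumulation = 26.2 − 9.1 = 17.1 DD/day.
Duration = 67 / 17.1 = 3.918 ≈ 3.9 days.

3.9 days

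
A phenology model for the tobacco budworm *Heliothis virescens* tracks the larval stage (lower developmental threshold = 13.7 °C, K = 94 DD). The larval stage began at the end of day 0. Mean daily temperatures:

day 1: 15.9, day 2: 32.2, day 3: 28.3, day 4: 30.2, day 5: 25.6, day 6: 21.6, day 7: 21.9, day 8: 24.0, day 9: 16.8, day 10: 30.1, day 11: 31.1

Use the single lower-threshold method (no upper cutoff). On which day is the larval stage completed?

day 10

Daily DD above 13.7 °C: 2.2, 18.5, 14.6, 16.5, 11.9, 7.9, 8.2, 10.3, 3.1, 16.4, 17.4.
Cumulative: 2.2, 20.7, 35.3, 51.8, 63.7, 71.6, 79.8, 90.1, 93.2, 109.6, 127.0.
The total first reaches 94 DD on day 10.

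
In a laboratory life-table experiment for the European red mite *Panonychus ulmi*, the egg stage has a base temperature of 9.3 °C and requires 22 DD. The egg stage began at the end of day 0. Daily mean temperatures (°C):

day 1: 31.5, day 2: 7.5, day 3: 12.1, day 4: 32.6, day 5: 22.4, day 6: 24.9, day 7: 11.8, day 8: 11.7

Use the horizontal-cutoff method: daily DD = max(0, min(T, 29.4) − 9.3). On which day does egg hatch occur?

Daily DD above 9.3 °C (capped at 20.1): 20.1, 0.0, 2.8, 20.1, 13.1, 15.6, 2.5, 2.4.
Cumulative: 20.1, 20.1, 22.9, 43.0, 56.1, 71.7, 74.2, 76.6.
The total first reaches 22 DD on day 3.

day 3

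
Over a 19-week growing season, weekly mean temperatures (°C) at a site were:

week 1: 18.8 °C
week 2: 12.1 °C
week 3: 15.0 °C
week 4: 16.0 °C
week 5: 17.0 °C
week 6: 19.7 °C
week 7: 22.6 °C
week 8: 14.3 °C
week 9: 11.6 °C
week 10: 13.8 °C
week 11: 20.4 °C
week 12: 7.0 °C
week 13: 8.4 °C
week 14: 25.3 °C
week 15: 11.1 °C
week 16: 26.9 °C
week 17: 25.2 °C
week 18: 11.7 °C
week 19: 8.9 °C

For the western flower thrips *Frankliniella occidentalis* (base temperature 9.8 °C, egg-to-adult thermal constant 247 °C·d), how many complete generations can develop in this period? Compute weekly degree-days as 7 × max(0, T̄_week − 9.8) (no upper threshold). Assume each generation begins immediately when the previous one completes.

3 generations

Weekly DD (7 × max(0, T̄ − 9.8)): 63.0, 16.1, 36.4, 43.4, 50.4, 69.3, 89.6, 31.5, 12.6, 28.0, 74.2, 0.0, 0.0, 108.5, 9.1, 119.7, 107.8, 13.3, 0.0.
Season total = 872.9 DD.
Complete generations = ⌊872.9 / 247⌋ = 3.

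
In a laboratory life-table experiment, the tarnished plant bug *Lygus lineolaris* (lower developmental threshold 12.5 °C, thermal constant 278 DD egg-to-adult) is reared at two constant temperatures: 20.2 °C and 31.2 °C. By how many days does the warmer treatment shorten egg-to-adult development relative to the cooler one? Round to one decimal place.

21.2 days

At 20.2 °C: 278 / (20.2 − 12.5) = 278 / 7.7 = 36.104 d.
At 31.2 °C: 278 / (31.2 − 12.5) = 278 / 18.7 = 14.866 d.
Difference = |36.104 − 14.866| = 21.238 ≈ 21.2 days.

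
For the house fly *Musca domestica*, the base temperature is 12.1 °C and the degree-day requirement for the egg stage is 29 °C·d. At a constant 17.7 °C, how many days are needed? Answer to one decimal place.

Daily accumulation = 17.7 − 12.1 = 5.6 DD/day.
Duration = 29 / 5.6 = 5.179 ≈ 5.2 days.

5.2 days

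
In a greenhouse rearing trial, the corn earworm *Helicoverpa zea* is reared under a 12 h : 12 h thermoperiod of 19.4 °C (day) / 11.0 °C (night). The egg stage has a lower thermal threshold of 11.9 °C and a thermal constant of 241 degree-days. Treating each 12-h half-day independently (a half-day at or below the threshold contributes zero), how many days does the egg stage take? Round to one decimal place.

64.3 days

Day half: max(0, 19.4 − 11.9) × 0.5 = 7.5 × 0.5 = 3.75 DD.
Night half: max(0, 11.0 − 11.9) × 0.5 = 0.0 × 0.5 = 0.00 DD.
Per 24 h: 3.75 DD/day.
Duration = 241 / 3.75 = 64.267 ≈ 64.3 days.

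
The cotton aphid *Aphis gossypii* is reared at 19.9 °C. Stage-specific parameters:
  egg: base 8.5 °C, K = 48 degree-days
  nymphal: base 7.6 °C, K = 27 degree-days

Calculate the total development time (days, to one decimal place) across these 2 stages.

egg: 48 / (19.9 − 8.5) = 48 / 11.4 = 4.211 d.
nymphal: 27 / (19.9 − 7.6) = 27 / 12.3 = 2.195 d.
Sum = 6.406 ≈ 6.4 days.

6.4 days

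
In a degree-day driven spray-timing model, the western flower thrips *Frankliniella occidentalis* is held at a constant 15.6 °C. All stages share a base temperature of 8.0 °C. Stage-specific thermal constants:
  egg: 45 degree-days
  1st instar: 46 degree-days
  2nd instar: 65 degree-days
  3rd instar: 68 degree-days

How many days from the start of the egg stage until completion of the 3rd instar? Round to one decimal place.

Daily accumulation at 15.6 °C = 15.6 − 8.0 = 7.6 DD/day.
Total K = 45 + 46 + 65 + 68 = 224 DD.
Total duration = 224 / 7.6 = 29.474 ≈ 29.5 days.

29.5 days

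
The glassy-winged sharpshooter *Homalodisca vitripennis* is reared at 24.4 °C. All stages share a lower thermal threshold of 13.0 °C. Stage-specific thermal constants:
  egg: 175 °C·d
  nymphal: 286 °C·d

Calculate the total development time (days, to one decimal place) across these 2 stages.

Daily accumulation at 24.4 °C = 24.4 − 13.0 = 11.4 DD/day.
Total K = 175 + 286 = 461 DD.
Total duration = 461 / 11.4 = 40.439 ≈ 40.4 days.

40.4 days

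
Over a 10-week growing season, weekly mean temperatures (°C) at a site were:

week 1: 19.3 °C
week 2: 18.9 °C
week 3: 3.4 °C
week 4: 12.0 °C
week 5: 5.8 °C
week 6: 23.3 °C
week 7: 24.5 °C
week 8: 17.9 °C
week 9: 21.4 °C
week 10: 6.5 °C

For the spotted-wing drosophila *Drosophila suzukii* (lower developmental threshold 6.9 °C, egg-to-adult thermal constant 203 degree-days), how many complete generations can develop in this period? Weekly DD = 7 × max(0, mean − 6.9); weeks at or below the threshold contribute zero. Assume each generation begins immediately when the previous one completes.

3 generations

Weekly DD (7 × max(0, T̄ − 6.9)): 86.8, 84.0, 0.0, 35.7, 0.0, 114.8, 123.2, 77.0, 101.5, 0.0.
Season total = 623.0 DD.
Complete generations = ⌊623.0 / 203⌋ = 3.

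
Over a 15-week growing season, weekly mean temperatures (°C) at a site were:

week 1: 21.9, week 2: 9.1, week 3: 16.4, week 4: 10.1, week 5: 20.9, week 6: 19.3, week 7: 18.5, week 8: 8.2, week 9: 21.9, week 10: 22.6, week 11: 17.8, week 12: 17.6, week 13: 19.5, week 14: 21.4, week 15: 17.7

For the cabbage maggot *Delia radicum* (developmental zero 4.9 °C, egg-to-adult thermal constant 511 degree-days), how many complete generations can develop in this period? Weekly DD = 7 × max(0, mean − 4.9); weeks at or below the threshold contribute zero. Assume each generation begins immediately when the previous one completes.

2 generations

Weekly DD (7 × max(0, T̄ − 4.9)): 119.0, 29.4, 80.5, 36.4, 112.0, 100.8, 95.2, 23.1, 119.0, 123.9, 90.3, 88.9, 102.2, 115.5, 89.6.
Season total = 1325.8 DD.
Complete generations = ⌊1325.8 / 511⌋ = 2.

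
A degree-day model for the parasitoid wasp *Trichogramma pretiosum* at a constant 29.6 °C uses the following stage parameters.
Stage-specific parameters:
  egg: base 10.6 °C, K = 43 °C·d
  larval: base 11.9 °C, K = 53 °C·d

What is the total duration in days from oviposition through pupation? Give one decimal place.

5.3 days

egg: 43 / (29.6 − 10.6) = 43 / 19.0 = 2.263 d.
larval: 53 / (29.6 − 11.9) = 53 / 17.7 = 2.994 d.
Sum = 5.258 ≈ 5.3 days.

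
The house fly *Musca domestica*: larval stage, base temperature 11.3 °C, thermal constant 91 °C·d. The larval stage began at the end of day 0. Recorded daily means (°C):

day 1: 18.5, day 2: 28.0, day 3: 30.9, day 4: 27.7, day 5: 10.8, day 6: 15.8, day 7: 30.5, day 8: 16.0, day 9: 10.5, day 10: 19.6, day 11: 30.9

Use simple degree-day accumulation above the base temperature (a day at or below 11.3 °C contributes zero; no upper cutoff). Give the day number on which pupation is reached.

day 10

Daily DD above 11.3 °C: 7.2, 16.7, 19.6, 16.4, 0.0, 4.5, 19.2, 4.7, 0.0, 8.3, 19.6.
Cumulative: 7.2, 23.9, 43.5, 59.9, 59.9, 64.4, 83.6, 88.3, 88.3, 96.6, 116.2.
The total first reaches 91 DD on day 10.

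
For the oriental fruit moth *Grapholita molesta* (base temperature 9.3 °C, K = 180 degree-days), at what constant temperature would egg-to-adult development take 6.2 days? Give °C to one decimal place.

38.3 °C

Required daily accumulation = 180 / 6.2 = 29.032 DD/day.
T = T_base + 29.032 = 9.3 + 29.032 = 38.332 ≈ 38.3 °C.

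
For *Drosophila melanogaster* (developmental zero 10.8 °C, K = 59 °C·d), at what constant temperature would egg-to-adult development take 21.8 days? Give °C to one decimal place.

Required daily accumulation = 59 / 21.8 = 2.706 DD/day.
T = T_base + 2.706 = 10.8 + 2.706 = 13.506 ≈ 13.5 °C.

13.5 °C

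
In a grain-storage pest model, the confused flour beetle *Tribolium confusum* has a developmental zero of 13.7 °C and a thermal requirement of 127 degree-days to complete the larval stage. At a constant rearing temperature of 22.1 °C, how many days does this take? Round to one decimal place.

15.1 days

Daily accumulation = 22.1 − 13.7 = 8.4 DD/day.
Duration = 127 / 8.4 = 15.119 ≈ 15.1 days.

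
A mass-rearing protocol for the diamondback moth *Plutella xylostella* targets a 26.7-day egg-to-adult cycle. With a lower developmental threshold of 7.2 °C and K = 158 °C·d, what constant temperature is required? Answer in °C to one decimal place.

Required daily accumulation = 158 / 26.7 = 5.918 DD/day.
T = T_base + 5.918 = 7.2 + 5.918 = 13.118 ≈ 13.1 °C.

13.1 °C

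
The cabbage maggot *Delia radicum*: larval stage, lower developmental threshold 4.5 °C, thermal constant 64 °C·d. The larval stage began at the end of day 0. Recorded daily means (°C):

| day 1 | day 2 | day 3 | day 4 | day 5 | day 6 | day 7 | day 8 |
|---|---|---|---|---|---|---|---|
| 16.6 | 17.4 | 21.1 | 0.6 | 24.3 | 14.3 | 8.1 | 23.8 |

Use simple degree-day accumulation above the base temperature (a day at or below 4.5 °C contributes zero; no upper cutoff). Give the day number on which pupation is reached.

Daily DD above 4.5 °C: 12.1, 12.9, 16.6, 0.0, 19.8, 9.8, 3.6, 19.3.
Cumulative: 12.1, 25.0, 41.6, 41.6, 61.4, 71.2, 74.8, 94.1.
The total first reaches 64 DD on day 6.

day 6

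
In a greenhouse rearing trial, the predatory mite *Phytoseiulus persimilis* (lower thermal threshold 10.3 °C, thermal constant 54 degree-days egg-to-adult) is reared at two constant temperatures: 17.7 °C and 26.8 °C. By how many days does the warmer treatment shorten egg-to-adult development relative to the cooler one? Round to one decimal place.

4.0 days

At 17.7 °C: 54 / (17.7 − 10.3) = 54 / 7.4 = 7.297 d.
At 26.8 °C: 54 / (26.8 − 10.3) = 54 / 16.5 = 3.273 d.
Difference = |7.297 − 3.273| = 4.025 ≈ 4.0 days.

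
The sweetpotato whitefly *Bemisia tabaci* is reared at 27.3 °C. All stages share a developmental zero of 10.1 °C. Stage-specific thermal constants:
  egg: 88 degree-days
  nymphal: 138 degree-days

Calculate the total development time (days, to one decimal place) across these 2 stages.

13.1 days

Daily accumulation at 27.3 °C = 27.3 − 10.1 = 17.2 DD/day.
Total K = 88 + 138 = 226 DD.
Total duration = 226 / 17.2 = 13.140 ≈ 13.1 days.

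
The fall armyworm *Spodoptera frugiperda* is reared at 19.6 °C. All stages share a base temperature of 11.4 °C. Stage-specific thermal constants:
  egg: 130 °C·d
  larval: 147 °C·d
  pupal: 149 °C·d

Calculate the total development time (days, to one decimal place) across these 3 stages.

52.0 days

Daily accumulation at 19.6 °C = 19.6 − 11.4 = 8.2 DD/day.
Total K = 130 + 147 + 149 = 426 DD.
Total duration = 426 / 8.2 = 51.951 ≈ 52.0 days.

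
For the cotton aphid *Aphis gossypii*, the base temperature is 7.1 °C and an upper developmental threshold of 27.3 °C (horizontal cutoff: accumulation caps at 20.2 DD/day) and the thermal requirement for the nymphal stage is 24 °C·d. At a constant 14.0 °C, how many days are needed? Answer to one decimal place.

Daily accumulation = 14.0 − 7.1 = 6.9 DD/day.
Duration = 24 / 6.9 = 3.478 ≈ 3.5 days.

3.5 days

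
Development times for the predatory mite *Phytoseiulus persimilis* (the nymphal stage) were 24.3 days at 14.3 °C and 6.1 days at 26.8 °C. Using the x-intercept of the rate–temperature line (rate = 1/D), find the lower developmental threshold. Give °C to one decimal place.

10.1 °C

Under the model K = D·(T − T_b), so D₁·(T₁ − T_b) = D₂·(T₂ − T_b).
24.3·(14.3 − T_b) = 6.1·(26.8 − T_b)
T_b = (24.3·14.3 − 6.1·26.8) / (24.3 − 6.1) = 184.01 / 18.2 = 10.110 °C ≈ 10.1 °C.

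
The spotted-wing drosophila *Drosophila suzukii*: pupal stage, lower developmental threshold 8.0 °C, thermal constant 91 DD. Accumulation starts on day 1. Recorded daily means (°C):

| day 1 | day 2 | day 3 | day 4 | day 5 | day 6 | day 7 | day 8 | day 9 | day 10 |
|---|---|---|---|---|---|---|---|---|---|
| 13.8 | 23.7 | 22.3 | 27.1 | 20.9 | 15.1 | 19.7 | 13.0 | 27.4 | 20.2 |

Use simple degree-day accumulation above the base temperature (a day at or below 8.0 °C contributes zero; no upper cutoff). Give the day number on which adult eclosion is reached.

day 8

Daily DD above 8.0 °C: 5.8, 15.7, 14.3, 19.1, 12.9, 7.1, 11.7, 5.0, 19.4, 12.2.
Cumulative: 5.8, 21.5, 35.8, 54.9, 67.8, 74.9, 86.6, 91.6, 111.0, 123.2.
The total first reaches 91 DD on day 8.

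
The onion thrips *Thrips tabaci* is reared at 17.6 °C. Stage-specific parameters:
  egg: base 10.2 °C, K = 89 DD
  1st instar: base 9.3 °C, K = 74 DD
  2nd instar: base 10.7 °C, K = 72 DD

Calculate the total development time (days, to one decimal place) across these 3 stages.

egg: 89 / (17.6 − 10.2) = 89 / 7.4 = 12.027 d.
1st instar: 74 / (17.6 − 9.3) = 74 / 8.3 = 8.916 d.
2nd instar: 72 / (17.6 − 10.7) = 72 / 6.9 = 10.435 d.
Sum = 31.377 ≈ 31.4 days.

31.4 days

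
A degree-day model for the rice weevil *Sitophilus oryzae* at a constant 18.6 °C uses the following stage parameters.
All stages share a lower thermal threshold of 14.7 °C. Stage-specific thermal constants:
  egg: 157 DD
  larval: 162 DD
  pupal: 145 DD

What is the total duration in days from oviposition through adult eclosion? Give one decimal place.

Daily accumulation at 18.6 °C = 18.6 − 14.7 = 3.9 DD/day.
Total K = 157 + 162 + 145 = 464 DD.
Total duration = 464 / 3.9 = 118.974 ≈ 119.0 days.

119.0 days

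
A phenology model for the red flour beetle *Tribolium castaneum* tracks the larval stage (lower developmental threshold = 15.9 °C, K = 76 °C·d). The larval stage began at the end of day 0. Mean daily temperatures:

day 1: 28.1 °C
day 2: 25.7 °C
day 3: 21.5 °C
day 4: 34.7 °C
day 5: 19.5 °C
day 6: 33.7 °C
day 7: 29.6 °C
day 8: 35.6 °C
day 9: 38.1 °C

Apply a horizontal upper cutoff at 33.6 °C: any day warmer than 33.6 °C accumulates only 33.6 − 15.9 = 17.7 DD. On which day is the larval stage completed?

Daily DD above 15.9 °C (capped at 17.7): 12.2, 9.8, 5.6, 17.7, 3.6, 17.7, 13.7, 17.7, 17.7.
Cumulative: 12.2, 22.0, 27.6, 45.3, 48.9, 66.6, 80.3, 98.0, 115.7.
The total first reaches 76 DD on day 7.

day 7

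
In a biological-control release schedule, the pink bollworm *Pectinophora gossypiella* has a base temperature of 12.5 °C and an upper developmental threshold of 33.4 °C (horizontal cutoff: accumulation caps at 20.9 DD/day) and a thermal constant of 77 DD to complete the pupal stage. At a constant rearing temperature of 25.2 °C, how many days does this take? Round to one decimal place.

6.1 days

Daily accumulation = 25.2 − 12.5 = 12.7 DD/day.
Duration = 77 / 12.7 = 6.063 ≈ 6.1 days.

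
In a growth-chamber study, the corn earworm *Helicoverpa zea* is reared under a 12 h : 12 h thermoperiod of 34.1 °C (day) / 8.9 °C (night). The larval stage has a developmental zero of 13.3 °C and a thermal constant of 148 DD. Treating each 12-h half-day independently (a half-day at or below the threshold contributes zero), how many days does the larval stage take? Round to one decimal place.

14.2 days

Day half: max(0, 34.1 − 13.3) × 0.5 = 20.8 × 0.5 = 10.40 DD.
Night half: max(0, 8.9 − 13.3) × 0.5 = 0.0 × 0.5 = 0.00 DD.
Per 24 h: 10.40 DD/day.
Duration = 148 / 10.40 = 14.231 ≈ 14.2 days.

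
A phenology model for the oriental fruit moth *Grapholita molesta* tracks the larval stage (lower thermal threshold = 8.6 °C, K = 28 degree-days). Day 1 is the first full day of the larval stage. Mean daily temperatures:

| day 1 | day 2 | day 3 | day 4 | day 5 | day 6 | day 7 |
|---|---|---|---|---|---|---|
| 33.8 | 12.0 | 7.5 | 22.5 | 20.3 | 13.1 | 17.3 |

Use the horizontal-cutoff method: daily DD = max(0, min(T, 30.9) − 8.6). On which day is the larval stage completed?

day 4

Daily DD above 8.6 °C (capped at 22.3): 22.3, 3.4, 0.0, 13.9, 11.7, 4.5, 8.7.
Cumulative: 22.3, 25.7, 25.7, 39.6, 51.3, 55.8, 64.5.
The total first reaches 28 DD on day 4.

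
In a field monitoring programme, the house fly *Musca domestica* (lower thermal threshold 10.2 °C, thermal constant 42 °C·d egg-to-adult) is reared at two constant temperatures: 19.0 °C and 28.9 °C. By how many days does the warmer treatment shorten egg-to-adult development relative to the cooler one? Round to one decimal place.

2.5 days

At 19.0 °C: 42 / (19.0 − 10.2) = 42 / 8.8 = 4.773 d.
At 28.9 °C: 42 / (28.9 − 10.2) = 42 / 18.7 = 2.246 d.
Difference = |4.773 − 2.246| = 2.527 ≈ 2.5 days.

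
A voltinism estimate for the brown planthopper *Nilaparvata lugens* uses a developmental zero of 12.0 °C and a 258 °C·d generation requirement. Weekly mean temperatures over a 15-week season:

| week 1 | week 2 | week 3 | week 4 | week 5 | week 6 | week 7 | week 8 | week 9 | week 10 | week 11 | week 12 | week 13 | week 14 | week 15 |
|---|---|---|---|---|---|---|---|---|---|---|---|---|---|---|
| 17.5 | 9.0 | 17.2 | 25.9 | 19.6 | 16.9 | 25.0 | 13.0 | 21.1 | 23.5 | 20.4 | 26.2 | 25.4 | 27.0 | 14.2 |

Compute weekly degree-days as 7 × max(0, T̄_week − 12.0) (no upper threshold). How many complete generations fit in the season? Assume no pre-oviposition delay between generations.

3 generations

Weekly DD (7 × max(0, T̄ − 12.0)): 38.5, 0.0, 36.4, 97.3, 53.2, 34.3, 91.0, 7.0, 63.7, 80.5, 58.8, 99.4, 93.8, 105.0, 15.4.
Season total = 874.3 DD.
Complete generations = ⌊874.3 / 258⌋ = 3.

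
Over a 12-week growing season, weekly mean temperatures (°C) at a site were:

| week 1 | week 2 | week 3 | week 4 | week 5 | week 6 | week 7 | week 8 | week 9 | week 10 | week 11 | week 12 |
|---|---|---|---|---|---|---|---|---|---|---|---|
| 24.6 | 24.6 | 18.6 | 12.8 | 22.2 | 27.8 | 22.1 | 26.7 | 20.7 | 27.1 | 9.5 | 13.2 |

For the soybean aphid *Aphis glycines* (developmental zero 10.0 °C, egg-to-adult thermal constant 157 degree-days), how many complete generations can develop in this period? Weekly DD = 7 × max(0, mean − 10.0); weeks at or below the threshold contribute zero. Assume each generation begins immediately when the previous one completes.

5 generations

Weekly DD (7 × max(0, T̄ − 10.0)): 102.2, 102.2, 60.2, 19.6, 85.4, 124.6, 84.7, 116.9, 74.9, 119.7, 0.0, 22.4.
Season total = 912.8 DD.
Complete generations = ⌊912.8 / 157⌋ = 5.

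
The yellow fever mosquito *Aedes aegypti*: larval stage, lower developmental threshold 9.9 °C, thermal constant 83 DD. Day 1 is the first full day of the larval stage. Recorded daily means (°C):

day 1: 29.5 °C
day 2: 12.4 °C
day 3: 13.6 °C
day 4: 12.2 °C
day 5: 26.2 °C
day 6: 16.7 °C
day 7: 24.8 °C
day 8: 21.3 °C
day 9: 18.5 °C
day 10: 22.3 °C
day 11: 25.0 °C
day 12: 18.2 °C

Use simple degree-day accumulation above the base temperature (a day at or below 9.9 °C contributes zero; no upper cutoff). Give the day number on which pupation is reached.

Daily DD above 9.9 °C: 19.6, 2.5, 3.7, 2.3, 16.3, 6.8, 14.9, 11.4, 8.6, 12.4, 15.1, 8.3.
Cumulative: 19.6, 22.1, 25.8, 28.1, 44.4, 51.2, 66.1, 77.5, 86.1, 98.5, 113.6, 121.9.
The total first reaches 83 DD on day 9.

day 9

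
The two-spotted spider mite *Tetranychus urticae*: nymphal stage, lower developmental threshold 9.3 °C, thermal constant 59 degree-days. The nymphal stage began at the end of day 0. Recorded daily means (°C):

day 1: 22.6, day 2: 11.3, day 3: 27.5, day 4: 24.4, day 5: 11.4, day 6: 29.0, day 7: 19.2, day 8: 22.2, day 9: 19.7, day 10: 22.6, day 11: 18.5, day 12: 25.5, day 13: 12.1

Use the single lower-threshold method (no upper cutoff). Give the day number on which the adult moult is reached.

Daily DD above 9.3 °C: 13.3, 2.0, 18.2, 15.1, 2.1, 19.7, 9.9, 12.9, 10.4, 13.3, 9.2, 16.2, 2.8.
Cumulative: 13.3, 15.3, 33.5, 48.6, 50.7, 70.4, 80.3, 93.2, 103.6, 116.9, 126.1, 142.3, 145.1.
The total first reaches 59 DD on day 6.

day 6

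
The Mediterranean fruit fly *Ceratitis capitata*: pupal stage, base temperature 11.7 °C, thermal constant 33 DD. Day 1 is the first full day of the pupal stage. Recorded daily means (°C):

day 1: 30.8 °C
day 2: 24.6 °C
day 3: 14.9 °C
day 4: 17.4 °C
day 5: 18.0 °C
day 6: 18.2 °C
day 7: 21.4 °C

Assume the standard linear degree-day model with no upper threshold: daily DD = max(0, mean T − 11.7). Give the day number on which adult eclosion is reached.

Daily DD above 11.7 °C: 19.1, 12.9, 3.2, 5.7, 6.3, 6.5, 9.7.
Cumulative: 19.1, 32.0, 35.2, 40.9, 47.2, 53.7, 63.4.
The total first reaches 33 DD on day 3.

day 3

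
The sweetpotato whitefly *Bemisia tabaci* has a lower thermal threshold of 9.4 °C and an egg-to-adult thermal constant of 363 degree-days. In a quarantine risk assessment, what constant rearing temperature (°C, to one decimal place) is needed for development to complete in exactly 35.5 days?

Required daily accumulation = 363 / 35.5 = 10.225 DD/day.
T = T_base + 10.225 = 9.4 + 10.225 = 19.625 ≈ 19.6 °C.

19.6 °C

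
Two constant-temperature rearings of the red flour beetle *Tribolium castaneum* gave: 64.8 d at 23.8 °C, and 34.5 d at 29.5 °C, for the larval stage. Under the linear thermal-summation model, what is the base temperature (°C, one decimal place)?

Linear rate model ⇒ the product D·(T − T_b) is constant across temperatures.
64.8·(23.8 − T_b) = 34.5·(29.5 − T_b)
T_b = (64.8·23.8 − 34.5·29.5) / (64.8 − 34.5) = 524.49 / 30.3 = 17.310 °C ≈ 17.3 °C.

17.3 °C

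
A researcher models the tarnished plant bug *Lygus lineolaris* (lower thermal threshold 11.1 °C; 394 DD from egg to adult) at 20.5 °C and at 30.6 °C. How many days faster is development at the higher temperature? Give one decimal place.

At 20.5 °C: 394 / (20.5 − 11.1) = 394 / 9.4 = 41.915 d.
At 30.6 °C: 394 / (30.6 − 11.1) = 394 / 19.5 = 20.205 d.
Difference = |41.915 − 20.205| = 21.710 ≈ 21.7 days.

21.7 days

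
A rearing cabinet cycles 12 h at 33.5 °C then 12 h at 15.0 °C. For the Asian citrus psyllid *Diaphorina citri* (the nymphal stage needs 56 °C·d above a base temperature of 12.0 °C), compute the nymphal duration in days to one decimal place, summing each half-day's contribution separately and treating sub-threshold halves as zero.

4.6 days

Day half: max(0, 33.5 − 12.0) × 0.5 = 21.5 × 0.5 = 10.75 DD.
Night half: max(0, 15.0 − 12.0) × 0.5 = 3.0 × 0.5 = 1.50 DD.
Per 24 h: 12.25 DD/day.
Duration = 56 / 12.25 = 4.571 ≈ 4.6 days.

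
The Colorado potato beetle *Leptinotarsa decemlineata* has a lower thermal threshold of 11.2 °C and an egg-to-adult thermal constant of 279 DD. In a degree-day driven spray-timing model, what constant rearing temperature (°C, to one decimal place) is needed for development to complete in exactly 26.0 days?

Required daily accumulation = 279 / 26.0 = 10.731 DD/day.
T = T_base + 10.731 = 11.2 + 10.731 = 21.931 ≈ 21.9 °C.

21.9 °C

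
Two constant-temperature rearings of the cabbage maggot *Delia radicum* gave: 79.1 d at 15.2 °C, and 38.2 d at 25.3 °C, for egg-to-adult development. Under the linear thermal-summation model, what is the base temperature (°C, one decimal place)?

Equal thermal constants: D₁(T₁ − T_b) = D₂(T₂ − T_b).
79.1·(15.2 − T_b) = 38.2·(25.3 − T_b)
T_b = (79.1·15.2 − 38.2·25.3) / (79.1 − 38.2) = 235.86 / 40.9 = 5.767 °C ≈ 5.8 °C.

5.8 °C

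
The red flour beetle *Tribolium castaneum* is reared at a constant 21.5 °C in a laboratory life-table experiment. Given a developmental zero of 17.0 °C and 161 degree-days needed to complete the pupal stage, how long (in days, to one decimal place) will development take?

35.8 days

Daily accumulation = 21.5 − 17.0 = 4.5 DD/day.
Duration = 161 / 4.5 = 35.778 ≈ 35.8 days.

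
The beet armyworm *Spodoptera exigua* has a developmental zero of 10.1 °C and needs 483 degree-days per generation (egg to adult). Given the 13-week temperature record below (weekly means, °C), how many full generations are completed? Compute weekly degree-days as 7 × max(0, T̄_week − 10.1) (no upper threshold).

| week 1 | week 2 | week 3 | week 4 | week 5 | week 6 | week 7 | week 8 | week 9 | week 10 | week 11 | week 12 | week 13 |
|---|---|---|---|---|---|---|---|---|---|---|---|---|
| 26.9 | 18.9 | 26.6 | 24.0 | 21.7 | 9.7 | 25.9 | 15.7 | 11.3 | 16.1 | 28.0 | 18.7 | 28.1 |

Weekly DD (7 × max(0, T̄ − 10.1)): 117.6, 61.6, 115.5, 97.3, 81.2, 0.0, 110.6, 39.2, 8.4, 42.0, 125.3, 60.2, 126.0.
Season total = 984.9 DD.
Complete generations = ⌊984.9 / 483⌋ = 2.

2 generations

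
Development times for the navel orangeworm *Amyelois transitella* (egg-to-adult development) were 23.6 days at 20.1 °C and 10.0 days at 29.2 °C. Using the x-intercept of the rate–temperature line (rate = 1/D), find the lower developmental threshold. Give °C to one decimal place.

Linear rate model ⇒ the product D·(T − T_b) is constant across temperatures.
23.6·(20.1 − T_b) = 10.0·(29.2 − T_b)
T_b = (23.6·20.1 − 10.0·29.2) / (23.6 − 10.0) = 182.36 / 13.6 = 13.409 °C ≈ 13.4 °C.

13.4 °C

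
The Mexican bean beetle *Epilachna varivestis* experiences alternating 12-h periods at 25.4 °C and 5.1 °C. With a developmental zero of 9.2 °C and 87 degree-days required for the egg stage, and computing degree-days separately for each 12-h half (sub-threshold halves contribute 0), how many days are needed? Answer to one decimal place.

10.7 days

Day half: max(0, 25.4 − 9.2) × 0.5 = 16.2 × 0.5 = 8.10 DD.
Night half: max(0, 5.1 − 9.2) × 0.5 = 0.0 × 0.5 = 0.00 DD.
Per 24 h: 8.10 DD/day.
Duration = 87 / 8.10 = 10.741 ≈ 10.7 days.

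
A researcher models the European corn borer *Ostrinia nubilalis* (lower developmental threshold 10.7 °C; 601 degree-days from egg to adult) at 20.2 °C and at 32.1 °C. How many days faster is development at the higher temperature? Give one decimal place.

35.2 days

At 20.2 °C: 601 / (20.2 − 10.7) = 601 / 9.5 = 63.263 d.
At 32.1 °C: 601 / (32.1 − 10.7) = 601 / 21.4 = 28.084 d.
Difference = |63.263 − 28.084| = 35.179 ≈ 35.2 days.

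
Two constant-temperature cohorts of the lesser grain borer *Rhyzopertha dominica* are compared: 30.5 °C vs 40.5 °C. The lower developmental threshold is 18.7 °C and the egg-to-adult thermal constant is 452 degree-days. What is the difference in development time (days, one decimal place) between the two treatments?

17.6 days

At 30.5 °C: 452 / (30.5 − 18.7) = 452 / 11.8 = 38.305 d.
At 40.5 °C: 452 / (40.5 − 18.7) = 452 / 21.8 = 20.734 d.
Difference = |38.305 − 20.734| = 17.571 ≈ 17.6 days.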